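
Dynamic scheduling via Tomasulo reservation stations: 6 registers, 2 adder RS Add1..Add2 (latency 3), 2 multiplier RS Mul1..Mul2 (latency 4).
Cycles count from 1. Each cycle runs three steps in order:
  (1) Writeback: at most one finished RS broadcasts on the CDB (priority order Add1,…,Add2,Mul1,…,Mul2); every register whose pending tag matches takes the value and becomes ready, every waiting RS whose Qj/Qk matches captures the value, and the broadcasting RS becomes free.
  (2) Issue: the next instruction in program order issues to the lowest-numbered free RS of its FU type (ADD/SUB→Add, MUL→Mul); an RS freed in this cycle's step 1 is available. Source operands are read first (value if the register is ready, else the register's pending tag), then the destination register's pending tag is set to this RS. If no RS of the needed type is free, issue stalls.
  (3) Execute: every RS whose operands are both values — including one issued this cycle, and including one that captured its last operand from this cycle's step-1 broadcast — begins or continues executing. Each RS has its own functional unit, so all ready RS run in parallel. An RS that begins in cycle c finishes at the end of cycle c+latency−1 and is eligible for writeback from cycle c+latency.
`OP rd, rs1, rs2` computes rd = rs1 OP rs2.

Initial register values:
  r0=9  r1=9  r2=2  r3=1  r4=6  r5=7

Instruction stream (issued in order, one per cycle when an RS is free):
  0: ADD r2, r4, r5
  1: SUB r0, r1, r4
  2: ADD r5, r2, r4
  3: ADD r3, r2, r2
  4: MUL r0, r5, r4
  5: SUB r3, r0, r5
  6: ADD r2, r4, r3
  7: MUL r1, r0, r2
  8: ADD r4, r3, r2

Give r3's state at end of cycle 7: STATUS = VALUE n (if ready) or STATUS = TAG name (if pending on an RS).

STATUS = TAG Add1

  c1: issue ADD r2<-Add1  regs: r0:9,r1:9,r2:Add1,r3:1,r4:6,r5:7
  c2: issue SUB r0<-Add2  regs: r0:Add2,r1:9,r2:Add1,r3:1,r4:6,r5:7
  c3: stall  regs: r0:Add2,r1:9,r2:Add1,r3:1,r4:6,r5:7
  c4: CDB Add1=13; issue ADD r5<-Add1  regs: r0:Add2,r1:9,r2:13,r3:1,r4:6,r5:Add1
  c5: CDB Add2=3; issue ADD r3<-Add2  regs: r0:3,r1:9,r2:13,r3:Add2,r4:6,r5:Add1
  c6: issue MUL r0<-Mul1  regs: r0:Mul1,r1:9,r2:13,r3:Add2,r4:6,r5:Add1
  c7: CDB Add1=19; issue SUB r3<-Add1  regs: r0:Mul1,r1:9,r2:13,r3:Add1,r4:6,r5:19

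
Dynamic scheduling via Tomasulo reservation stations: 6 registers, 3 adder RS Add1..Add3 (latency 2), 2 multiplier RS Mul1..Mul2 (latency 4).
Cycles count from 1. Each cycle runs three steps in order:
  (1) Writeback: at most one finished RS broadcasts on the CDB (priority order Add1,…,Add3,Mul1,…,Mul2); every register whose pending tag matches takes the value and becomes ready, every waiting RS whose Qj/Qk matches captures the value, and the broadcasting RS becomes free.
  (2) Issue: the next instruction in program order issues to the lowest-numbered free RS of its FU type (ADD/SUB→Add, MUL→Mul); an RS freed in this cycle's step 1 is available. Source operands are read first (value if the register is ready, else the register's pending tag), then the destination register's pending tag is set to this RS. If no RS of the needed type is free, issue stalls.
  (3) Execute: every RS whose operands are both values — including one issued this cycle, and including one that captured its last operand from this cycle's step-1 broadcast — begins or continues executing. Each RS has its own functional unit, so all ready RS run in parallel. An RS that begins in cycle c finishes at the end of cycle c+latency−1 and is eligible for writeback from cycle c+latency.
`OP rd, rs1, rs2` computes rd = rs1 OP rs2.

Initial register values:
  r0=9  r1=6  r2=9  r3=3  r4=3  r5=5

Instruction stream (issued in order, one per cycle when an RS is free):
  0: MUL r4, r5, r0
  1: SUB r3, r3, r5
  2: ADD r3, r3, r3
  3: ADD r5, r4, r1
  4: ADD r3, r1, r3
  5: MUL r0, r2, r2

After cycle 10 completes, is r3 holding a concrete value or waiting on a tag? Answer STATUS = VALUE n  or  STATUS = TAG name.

cycle 1: issue MUL r4<-Mul1 // r0:9,r1:6,r2:9,r3:3,r4:Mul1,r5:5
cycle 2: issue SUB r3<-Add1 // r0:9,r1:6,r2:9,r3:Add1,r4:Mul1,r5:5
cycle 3: issue ADD r3<-Add2 // r0:9,r1:6,r2:9,r3:Add2,r4:Mul1,r5:5
cycle 4: CDB Add1=-2; issue ADD r5<-Add1 // r0:9,r1:6,r2:9,r3:Add2,r4:Mul1,r5:Add1
cycle 5: CDB Mul1=45; issue ADD r3<-Add3 // r0:9,r1:6,r2:9,r3:Add3,r4:45,r5:Add1
cycle 6: CDB Add2=-4; issue MUL r0<-Mul1 // r0:Mul1,r1:6,r2:9,r3:Add3,r4:45,r5:Add1
cycle 7: CDB Add1=51 // r0:Mul1,r1:6,r2:9,r3:Add3,r4:45,r5:51
cycle 8: CDB Add3=2 // r0:Mul1,r1:6,r2:9,r3:2,r4:45,r5:51
cycle 9: - // r0:Mul1,r1:6,r2:9,r3:2,r4:45,r5:51
cycle 10: CDB Mul1=81 // r0:81,r1:6,r2:9,r3:2,r4:45,r5:51

STATUS = VALUE 2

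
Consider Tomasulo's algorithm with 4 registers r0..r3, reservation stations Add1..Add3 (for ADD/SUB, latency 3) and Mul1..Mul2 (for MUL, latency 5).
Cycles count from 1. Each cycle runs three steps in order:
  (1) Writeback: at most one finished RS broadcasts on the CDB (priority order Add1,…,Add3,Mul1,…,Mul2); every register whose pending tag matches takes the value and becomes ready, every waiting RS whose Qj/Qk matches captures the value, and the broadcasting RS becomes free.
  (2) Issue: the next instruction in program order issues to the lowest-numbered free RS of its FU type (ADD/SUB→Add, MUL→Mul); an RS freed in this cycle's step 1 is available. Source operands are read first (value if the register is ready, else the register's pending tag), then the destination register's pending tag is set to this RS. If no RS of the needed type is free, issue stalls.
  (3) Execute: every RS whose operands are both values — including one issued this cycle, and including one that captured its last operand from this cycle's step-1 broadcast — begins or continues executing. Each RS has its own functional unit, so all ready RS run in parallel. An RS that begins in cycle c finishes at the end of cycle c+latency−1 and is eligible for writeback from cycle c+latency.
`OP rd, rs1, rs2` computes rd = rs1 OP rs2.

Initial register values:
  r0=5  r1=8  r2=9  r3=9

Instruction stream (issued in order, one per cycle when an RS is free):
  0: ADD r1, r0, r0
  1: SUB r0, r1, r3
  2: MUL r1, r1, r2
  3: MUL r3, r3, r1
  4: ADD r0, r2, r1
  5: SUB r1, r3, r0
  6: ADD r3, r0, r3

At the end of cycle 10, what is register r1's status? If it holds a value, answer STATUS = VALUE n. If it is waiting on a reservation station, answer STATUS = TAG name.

STATUS = TAG Add3

c1: issue ADD r1<-Add1 | r0:5,r1:Add1,r2:9,r3:9
c2: issue SUB r0<-Add2 | r0:Add2,r1:Add1,r2:9,r3:9
c3: issue MUL r1<-Mul1 | r0:Add2,r1:Mul1,r2:9,r3:9
c4: CDB Add1=10; issue MUL r3<-Mul2 | r0:Add2,r1:Mul1,r2:9,r3:Mul2
c5: issue ADD r0<-Add1 | r0:Add1,r1:Mul1,r2:9,r3:Mul2
c6: issue SUB r1<-Add3 | r0:Add1,r1:Add3,r2:9,r3:Mul2
c7: CDB Add2=1; issue ADD r3<-Add2 | r0:Add1,r1:Add3,r2:9,r3:Add2
c8: - | r0:Add1,r1:Add3,r2:9,r3:Add2
c9: CDB Mul1=90 | r0:Add1,r1:Add3,r2:9,r3:Add2
c10: - | r0:Add1,r1:Add3,r2:9,r3:Add2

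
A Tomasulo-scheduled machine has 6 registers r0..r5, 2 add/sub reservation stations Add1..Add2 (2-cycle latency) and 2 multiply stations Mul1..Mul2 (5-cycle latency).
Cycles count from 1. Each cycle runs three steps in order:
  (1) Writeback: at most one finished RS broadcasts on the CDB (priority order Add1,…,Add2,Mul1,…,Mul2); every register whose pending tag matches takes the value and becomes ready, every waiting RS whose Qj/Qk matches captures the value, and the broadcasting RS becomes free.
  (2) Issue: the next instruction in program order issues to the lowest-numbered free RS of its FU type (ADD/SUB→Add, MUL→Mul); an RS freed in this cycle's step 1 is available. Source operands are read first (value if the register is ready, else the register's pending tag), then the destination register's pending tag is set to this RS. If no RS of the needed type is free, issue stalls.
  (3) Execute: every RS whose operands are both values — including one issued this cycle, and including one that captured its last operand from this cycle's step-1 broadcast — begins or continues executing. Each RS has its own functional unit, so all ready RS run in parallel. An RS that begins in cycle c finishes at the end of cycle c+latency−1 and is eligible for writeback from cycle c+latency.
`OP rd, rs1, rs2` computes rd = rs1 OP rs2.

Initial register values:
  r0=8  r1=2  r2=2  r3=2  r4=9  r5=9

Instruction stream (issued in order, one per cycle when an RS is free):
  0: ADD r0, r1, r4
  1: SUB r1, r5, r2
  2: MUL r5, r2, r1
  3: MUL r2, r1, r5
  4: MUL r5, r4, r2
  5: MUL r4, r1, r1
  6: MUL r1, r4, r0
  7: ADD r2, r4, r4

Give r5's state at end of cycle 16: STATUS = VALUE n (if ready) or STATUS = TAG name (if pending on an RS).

  c1: issue ADD r0<-Add1  regs: r0:Add1,r1:2,r2:2,r3:2,r4:9,r5:9
  c2: issue SUB r1<-Add2  regs: r0:Add1,r1:Add2,r2:2,r3:2,r4:9,r5:9
  c3: CDB Add1=11; issue MUL r5<-Mul1  regs: r0:11,r1:Add2,r2:2,r3:2,r4:9,r5:Mul1
  c4: CDB Add2=7; issue MUL r2<-Mul2  regs: r0:11,r1:7,r2:Mul2,r3:2,r4:9,r5:Mul1
  c5: stall  regs: r0:11,r1:7,r2:Mul2,r3:2,r4:9,r5:Mul1
  c6: stall  regs: r0:11,r1:7,r2:Mul2,r3:2,r4:9,r5:Mul1
  c7: stall  regs: r0:11,r1:7,r2:Mul2,r3:2,r4:9,r5:Mul1
  c8: stall  regs: r0:11,r1:7,r2:Mul2,r3:2,r4:9,r5:Mul1
  c9: CDB Mul1=14; issue MUL r5<-Mul1  regs: r0:11,r1:7,r2:Mul2,r3:2,r4:9,r5:Mul1
  c10: stall  regs: r0:11,r1:7,r2:Mul2,r3:2,r4:9,r5:Mul1
  c11: stall  regs: r0:11,r1:7,r2:Mul2,r3:2,r4:9,r5:Mul1
  c12: stall  regs: r0:11,r1:7,r2:Mul2,r3:2,r4:9,r5:Mul1
  c13: stall  regs: r0:11,r1:7,r2:Mul2,r3:2,r4:9,r5:Mul1
  c14: CDB Mul2=98; issue MUL r4<-Mul2  regs: r0:11,r1:7,r2:98,r3:2,r4:Mul2,r5:Mul1
  c15: stall  regs: r0:11,r1:7,r2:98,r3:2,r4:Mul2,r5:Mul1
  c16: stall  regs: r0:11,r1:7,r2:98,r3:2,r4:Mul2,r5:Mul1

STATUS = TAG Mul1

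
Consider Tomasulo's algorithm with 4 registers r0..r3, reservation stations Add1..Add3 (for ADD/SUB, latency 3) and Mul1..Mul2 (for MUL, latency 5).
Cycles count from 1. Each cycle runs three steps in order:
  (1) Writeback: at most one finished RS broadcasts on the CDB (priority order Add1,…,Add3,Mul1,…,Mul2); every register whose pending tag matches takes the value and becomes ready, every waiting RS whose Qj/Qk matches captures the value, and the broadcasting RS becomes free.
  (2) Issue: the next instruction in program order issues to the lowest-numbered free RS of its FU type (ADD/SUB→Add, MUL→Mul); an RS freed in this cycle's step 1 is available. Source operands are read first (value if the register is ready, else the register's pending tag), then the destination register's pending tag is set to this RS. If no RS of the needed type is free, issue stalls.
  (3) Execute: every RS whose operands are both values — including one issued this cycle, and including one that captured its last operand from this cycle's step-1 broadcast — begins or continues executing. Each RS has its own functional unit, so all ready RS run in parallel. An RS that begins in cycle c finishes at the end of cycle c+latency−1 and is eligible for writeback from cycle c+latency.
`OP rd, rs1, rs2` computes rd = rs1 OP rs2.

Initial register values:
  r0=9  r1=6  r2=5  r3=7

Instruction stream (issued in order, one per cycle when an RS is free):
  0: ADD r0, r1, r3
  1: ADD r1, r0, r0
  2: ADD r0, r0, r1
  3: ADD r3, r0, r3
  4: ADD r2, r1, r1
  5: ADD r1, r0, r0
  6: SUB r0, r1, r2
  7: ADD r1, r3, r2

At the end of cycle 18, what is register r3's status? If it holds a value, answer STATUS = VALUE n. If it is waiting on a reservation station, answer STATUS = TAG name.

STATUS = VALUE 46

  c1: issue ADD r0<-Add1  regs: r0:Add1,r1:6,r2:5,r3:7
  c2: issue ADD r1<-Add2  regs: r0:Add1,r1:Add2,r2:5,r3:7
  c3: issue ADD r0<-Add3  regs: r0:Add3,r1:Add2,r2:5,r3:7
  c4: CDB Add1=13; issue ADD r3<-Add1  regs: r0:Add3,r1:Add2,r2:5,r3:Add1
  c5: stall  regs: r0:Add3,r1:Add2,r2:5,r3:Add1
  c6: stall  regs: r0:Add3,r1:Add2,r2:5,r3:Add1
  c7: CDB Add2=26; issue ADD r2<-Add2  regs: r0:Add3,r1:26,r2:Add2,r3:Add1
  c8: stall  regs: r0:Add3,r1:26,r2:Add2,r3:Add1
  c9: stall  regs: r0:Add3,r1:26,r2:Add2,r3:Add1
  c10: CDB Add2=52; issue ADD r1<-Add2  regs: r0:Add3,r1:Add2,r2:52,r3:Add1
  c11: CDB Add3=39; issue SUB r0<-Add3  regs: r0:Add3,r1:Add2,r2:52,r3:Add1
  c12: stall  regs: r0:Add3,r1:Add2,r2:52,r3:Add1
  c13: stall  regs: r0:Add3,r1:Add2,r2:52,r3:Add1
  c14: CDB Add1=46; issue ADD r1<-Add1  regs: r0:Add3,r1:Add1,r2:52,r3:46
  c15: CDB Add2=78  regs: r0:Add3,r1:Add1,r2:52,r3:46
  c16: -  regs: r0:Add3,r1:Add1,r2:52,r3:46
  c17: CDB Add1=98  regs: r0:Add3,r1:98,r2:52,r3:46
  c18: CDB Add3=26  regs: r0:26,r1:98,r2:52,r3:46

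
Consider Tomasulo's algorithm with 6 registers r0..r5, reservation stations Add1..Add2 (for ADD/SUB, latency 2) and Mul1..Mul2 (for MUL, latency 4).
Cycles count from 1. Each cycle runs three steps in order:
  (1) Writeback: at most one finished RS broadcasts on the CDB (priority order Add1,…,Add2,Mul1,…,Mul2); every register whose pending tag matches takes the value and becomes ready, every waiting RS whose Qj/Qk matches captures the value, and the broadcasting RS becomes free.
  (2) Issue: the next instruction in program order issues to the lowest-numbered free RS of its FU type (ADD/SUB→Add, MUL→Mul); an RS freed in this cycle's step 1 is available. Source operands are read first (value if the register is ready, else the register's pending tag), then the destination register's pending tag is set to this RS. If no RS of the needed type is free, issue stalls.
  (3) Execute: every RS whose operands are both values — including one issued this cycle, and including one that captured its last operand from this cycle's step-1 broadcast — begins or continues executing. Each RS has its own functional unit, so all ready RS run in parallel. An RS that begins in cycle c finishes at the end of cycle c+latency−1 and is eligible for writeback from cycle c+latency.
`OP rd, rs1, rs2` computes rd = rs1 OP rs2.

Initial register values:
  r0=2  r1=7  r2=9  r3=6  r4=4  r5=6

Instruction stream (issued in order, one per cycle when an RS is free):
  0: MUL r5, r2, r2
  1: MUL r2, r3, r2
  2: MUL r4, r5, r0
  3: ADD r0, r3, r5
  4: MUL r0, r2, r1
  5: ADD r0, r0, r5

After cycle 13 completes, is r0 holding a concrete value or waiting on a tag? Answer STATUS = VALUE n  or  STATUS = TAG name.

  c1: issue MUL r5<-Mul1  regs: r0:2,r1:7,r2:9,r3:6,r4:4,r5:Mul1
  c2: issue MUL r2<-Mul2  regs: r0:2,r1:7,r2:Mul2,r3:6,r4:4,r5:Mul1
  c3: stall  regs: r0:2,r1:7,r2:Mul2,r3:6,r4:4,r5:Mul1
  c4: stall  regs: r0:2,r1:7,r2:Mul2,r3:6,r4:4,r5:Mul1
  c5: CDB Mul1=81; issue MUL r4<-Mul1  regs: r0:2,r1:7,r2:Mul2,r3:6,r4:Mul1,r5:81
  c6: CDB Mul2=54; issue ADD r0<-Add1  regs: r0:Add1,r1:7,r2:54,r3:6,r4:Mul1,r5:81
  c7: issue MUL r0<-Mul2  regs: r0:Mul2,r1:7,r2:54,r3:6,r4:Mul1,r5:81
  c8: CDB Add1=87; issue ADD r0<-Add1  regs: r0:Add1,r1:7,r2:54,r3:6,r4:Mul1,r5:81
  c9: CDB Mul1=162  regs: r0:Add1,r1:7,r2:54,r3:6,r4:162,r5:81
  c10: -  regs: r0:Add1,r1:7,r2:54,r3:6,r4:162,r5:81
  c11: CDB Mul2=378  regs: r0:Add1,r1:7,r2:54,r3:6,r4:162,r5:81
  c12: -  regs: r0:Add1,r1:7,r2:54,r3:6,r4:162,r5:81
  c13: CDB Add1=459  regs: r0:459,r1:7,r2:54,r3:6,r4:162,r5:81

STATUS = VALUE 459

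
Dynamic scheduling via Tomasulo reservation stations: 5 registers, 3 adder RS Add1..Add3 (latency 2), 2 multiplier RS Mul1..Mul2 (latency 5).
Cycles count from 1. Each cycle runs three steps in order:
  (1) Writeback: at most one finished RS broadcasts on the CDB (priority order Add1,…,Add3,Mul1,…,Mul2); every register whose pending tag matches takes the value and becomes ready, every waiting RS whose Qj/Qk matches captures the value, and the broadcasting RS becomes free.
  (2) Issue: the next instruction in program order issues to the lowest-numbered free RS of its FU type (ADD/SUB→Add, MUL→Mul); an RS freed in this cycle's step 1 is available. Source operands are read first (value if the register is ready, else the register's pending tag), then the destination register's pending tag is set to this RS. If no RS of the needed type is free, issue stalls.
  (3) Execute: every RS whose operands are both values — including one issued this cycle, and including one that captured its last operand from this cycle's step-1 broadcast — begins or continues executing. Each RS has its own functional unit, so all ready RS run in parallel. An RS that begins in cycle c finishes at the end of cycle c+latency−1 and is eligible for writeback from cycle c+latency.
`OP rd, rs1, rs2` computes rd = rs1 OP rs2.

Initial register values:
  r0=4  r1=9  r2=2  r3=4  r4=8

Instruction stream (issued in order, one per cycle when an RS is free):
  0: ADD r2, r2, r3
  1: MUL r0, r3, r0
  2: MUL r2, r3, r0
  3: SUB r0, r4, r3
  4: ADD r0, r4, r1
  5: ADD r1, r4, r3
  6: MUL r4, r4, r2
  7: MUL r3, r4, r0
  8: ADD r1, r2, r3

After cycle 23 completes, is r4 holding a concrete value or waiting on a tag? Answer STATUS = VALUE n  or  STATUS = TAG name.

  c1: issue ADD r2<-Add1  regs: r0:4,r1:9,r2:Add1,r3:4,r4:8
  c2: issue MUL r0<-Mul1  regs: r0:Mul1,r1:9,r2:Add1,r3:4,r4:8
  c3: CDB Add1=6; issue MUL r2<-Mul2  regs: r0:Mul1,r1:9,r2:Mul2,r3:4,r4:8
  c4: issue SUB r0<-Add1  regs: r0:Add1,r1:9,r2:Mul2,r3:4,r4:8
  c5: issue ADD r0<-Add2  regs: r0:Add2,r1:9,r2:Mul2,r3:4,r4:8
  c6: CDB Add1=4; issue ADD r1<-Add1  regs: r0:Add2,r1:Add1,r2:Mul2,r3:4,r4:8
  c7: CDB Add2=17; stall  regs: r0:17,r1:Add1,r2:Mul2,r3:4,r4:8
  c8: CDB Add1=12; stall  regs: r0:17,r1:12,r2:Mul2,r3:4,r4:8
  c9: CDB Mul1=16; issue MUL r4<-Mul1  regs: r0:17,r1:12,r2:Mul2,r3:4,r4:Mul1
  c10: stall  regs: r0:17,r1:12,r2:Mul2,r3:4,r4:Mul1
  c11: stall  regs: r0:17,r1:12,r2:Mul2,r3:4,r4:Mul1
  c12: stall  regs: r0:17,r1:12,r2:Mul2,r3:4,r4:Mul1
  c13: stall  regs: r0:17,r1:12,r2:Mul2,r3:4,r4:Mul1
  c14: CDB Mul2=64; issue MUL r3<-Mul2  regs: r0:17,r1:12,r2:64,r3:Mul2,r4:Mul1
  c15: issue ADD r1<-Add1  regs: r0:17,r1:Add1,r2:64,r3:Mul2,r4:Mul1
  c16: -  regs: r0:17,r1:Add1,r2:64,r3:Mul2,r4:Mul1
  c17: -  regs: r0:17,r1:Add1,r2:64,r3:Mul2,r4:Mul1
  c18: -  regs: r0:17,r1:Add1,r2:64,r3:Mul2,r4:Mul1
  c19: CDB Mul1=512  regs: r0:17,r1:Add1,r2:64,r3:Mul2,r4:512
  c20: -  regs: r0:17,r1:Add1,r2:64,r3:Mul2,r4:512
  c21: -  regs: r0:17,r1:Add1,r2:64,r3:Mul2,r4:512
  c22: -  regs: r0:17,r1:Add1,r2:64,r3:Mul2,r4:512
  c23: -  regs: r0:17,r1:Add1,r2:64,r3:Mul2,r4:512

STATUS = VALUE 512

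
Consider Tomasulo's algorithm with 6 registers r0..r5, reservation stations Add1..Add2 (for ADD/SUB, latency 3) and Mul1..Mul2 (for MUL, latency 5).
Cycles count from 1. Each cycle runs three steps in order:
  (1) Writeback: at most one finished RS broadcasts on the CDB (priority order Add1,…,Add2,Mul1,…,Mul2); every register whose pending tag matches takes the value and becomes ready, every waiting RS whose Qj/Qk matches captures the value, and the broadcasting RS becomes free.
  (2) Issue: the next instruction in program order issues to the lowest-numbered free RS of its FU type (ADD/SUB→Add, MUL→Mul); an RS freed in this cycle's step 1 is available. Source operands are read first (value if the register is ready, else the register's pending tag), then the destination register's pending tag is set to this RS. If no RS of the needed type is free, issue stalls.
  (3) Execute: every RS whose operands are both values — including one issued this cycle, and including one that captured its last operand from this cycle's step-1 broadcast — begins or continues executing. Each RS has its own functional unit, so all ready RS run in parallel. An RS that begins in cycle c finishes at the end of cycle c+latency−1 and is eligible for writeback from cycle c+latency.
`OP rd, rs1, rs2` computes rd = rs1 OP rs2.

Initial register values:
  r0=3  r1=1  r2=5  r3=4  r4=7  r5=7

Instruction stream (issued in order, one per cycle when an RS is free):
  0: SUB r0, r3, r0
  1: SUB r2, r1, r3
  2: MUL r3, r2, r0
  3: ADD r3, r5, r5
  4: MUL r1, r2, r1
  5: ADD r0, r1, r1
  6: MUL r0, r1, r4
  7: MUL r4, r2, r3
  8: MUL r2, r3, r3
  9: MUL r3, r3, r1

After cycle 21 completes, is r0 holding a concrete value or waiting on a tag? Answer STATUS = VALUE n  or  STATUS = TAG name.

c1: issue SUB r0<-Add1 | r0:Add1,r1:1,r2:5,r3:4,r4:7,r5:7
c2: issue SUB r2<-Add2 | r0:Add1,r1:1,r2:Add2,r3:4,r4:7,r5:7
c3: issue MUL r3<-Mul1 | r0:Add1,r1:1,r2:Add2,r3:Mul1,r4:7,r5:7
c4: CDB Add1=1; issue ADD r3<-Add1 | r0:1,r1:1,r2:Add2,r3:Add1,r4:7,r5:7
c5: CDB Add2=-3; issue MUL r1<-Mul2 | r0:1,r1:Mul2,r2:-3,r3:Add1,r4:7,r5:7
c6: issue ADD r0<-Add2 | r0:Add2,r1:Mul2,r2:-3,r3:Add1,r4:7,r5:7
c7: CDB Add1=14; stall | r0:Add2,r1:Mul2,r2:-3,r3:14,r4:7,r5:7
c8: stall | r0:Add2,r1:Mul2,r2:-3,r3:14,r4:7,r5:7
c9: stall | r0:Add2,r1:Mul2,r2:-3,r3:14,r4:7,r5:7
c10: CDB Mul1=-3; issue MUL r0<-Mul1 | r0:Mul1,r1:Mul2,r2:-3,r3:14,r4:7,r5:7
c11: CDB Mul2=-3; issue MUL r4<-Mul2 | r0:Mul1,r1:-3,r2:-3,r3:14,r4:Mul2,r5:7
c12: stall | r0:Mul1,r1:-3,r2:-3,r3:14,r4:Mul2,r5:7
c13: stall | r0:Mul1,r1:-3,r2:-3,r3:14,r4:Mul2,r5:7
c14: CDB Add2=-6; stall | r0:Mul1,r1:-3,r2:-3,r3:14,r4:Mul2,r5:7
c15: stall | r0:Mul1,r1:-3,r2:-3,r3:14,r4:Mul2,r5:7
c16: CDB Mul1=-21; issue MUL r2<-Mul1 | r0:-21,r1:-3,r2:Mul1,r3:14,r4:Mul2,r5:7
c17: CDB Mul2=-42; issue MUL r3<-Mul2 | r0:-21,r1:-3,r2:Mul1,r3:Mul2,r4:-42,r5:7
c18: - | r0:-21,r1:-3,r2:Mul1,r3:Mul2,r4:-42,r5:7
c19: - | r0:-21,r1:-3,r2:Mul1,r3:Mul2,r4:-42,r5:7
c20: - | r0:-21,r1:-3,r2:Mul1,r3:Mul2,r4:-42,r5:7
c21: CDB Mul1=196 | r0:-21,r1:-3,r2:196,r3:Mul2,r4:-42,r5:7

STATUS = VALUE -21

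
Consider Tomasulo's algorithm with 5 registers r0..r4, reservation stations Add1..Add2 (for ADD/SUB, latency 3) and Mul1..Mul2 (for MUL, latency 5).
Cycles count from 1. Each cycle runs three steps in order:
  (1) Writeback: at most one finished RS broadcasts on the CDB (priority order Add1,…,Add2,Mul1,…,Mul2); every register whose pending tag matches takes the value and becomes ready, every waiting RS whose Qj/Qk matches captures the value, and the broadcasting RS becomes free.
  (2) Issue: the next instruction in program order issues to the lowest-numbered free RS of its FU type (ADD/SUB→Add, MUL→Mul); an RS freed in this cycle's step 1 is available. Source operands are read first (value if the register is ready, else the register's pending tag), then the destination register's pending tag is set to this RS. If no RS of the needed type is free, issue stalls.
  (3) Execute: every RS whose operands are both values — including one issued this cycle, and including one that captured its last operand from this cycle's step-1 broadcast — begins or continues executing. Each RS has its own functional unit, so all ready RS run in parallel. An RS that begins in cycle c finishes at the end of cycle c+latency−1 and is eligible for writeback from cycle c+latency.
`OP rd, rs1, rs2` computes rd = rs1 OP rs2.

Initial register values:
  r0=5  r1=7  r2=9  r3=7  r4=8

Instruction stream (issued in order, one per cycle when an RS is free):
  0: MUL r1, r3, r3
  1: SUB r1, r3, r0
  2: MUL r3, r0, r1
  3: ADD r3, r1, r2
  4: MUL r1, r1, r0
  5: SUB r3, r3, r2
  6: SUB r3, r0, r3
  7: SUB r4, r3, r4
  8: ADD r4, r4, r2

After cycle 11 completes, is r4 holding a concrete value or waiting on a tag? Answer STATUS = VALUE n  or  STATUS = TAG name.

STATUS = TAG Add1

cycle 1: issue MUL r1<-Mul1 // r0:5,r1:Mul1,r2:9,r3:7,r4:8
cycle 2: issue SUB r1<-Add1 // r0:5,r1:Add1,r2:9,r3:7,r4:8
cycle 3: issue MUL r3<-Mul2 // r0:5,r1:Add1,r2:9,r3:Mul2,r4:8
cycle 4: issue ADD r3<-Add2 // r0:5,r1:Add1,r2:9,r3:Add2,r4:8
cycle 5: CDB Add1=2; stall // r0:5,r1:2,r2:9,r3:Add2,r4:8
cycle 6: CDB Mul1=49; issue MUL r1<-Mul1 // r0:5,r1:Mul1,r2:9,r3:Add2,r4:8
cycle 7: issue SUB r3<-Add1 // r0:5,r1:Mul1,r2:9,r3:Add1,r4:8
cycle 8: CDB Add2=11; issue SUB r3<-Add2 // r0:5,r1:Mul1,r2:9,r3:Add2,r4:8
cycle 9: stall // r0:5,r1:Mul1,r2:9,r3:Add2,r4:8
cycle 10: CDB Mul2=10; stall // r0:5,r1:Mul1,r2:9,r3:Add2,r4:8
cycle 11: CDB Add1=2; issue SUB r4<-Add1 // r0:5,r1:Mul1,r2:9,r3:Add2,r4:Add1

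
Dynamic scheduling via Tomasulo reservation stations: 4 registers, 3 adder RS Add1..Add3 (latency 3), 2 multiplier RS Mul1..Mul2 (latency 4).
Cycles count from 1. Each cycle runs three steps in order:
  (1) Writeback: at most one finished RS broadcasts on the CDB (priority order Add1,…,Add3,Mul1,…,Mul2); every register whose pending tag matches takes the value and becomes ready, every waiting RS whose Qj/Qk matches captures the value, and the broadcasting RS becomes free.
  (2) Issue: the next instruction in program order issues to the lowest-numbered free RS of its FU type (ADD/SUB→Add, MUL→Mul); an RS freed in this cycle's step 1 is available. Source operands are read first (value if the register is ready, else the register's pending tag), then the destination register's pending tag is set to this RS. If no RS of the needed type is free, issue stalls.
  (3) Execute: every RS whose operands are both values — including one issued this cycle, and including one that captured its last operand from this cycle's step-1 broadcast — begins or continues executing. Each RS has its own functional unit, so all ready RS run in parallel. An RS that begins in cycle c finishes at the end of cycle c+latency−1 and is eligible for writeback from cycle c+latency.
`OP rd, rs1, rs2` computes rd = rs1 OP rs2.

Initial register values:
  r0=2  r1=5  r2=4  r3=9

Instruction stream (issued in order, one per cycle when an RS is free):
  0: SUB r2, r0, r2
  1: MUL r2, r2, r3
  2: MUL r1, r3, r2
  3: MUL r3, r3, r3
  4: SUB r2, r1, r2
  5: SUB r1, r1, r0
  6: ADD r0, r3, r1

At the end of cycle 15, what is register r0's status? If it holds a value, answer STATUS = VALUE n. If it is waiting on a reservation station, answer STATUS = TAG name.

c1: issue SUB r2<-Add1 | r0:2,r1:5,r2:Add1,r3:9
c2: issue MUL r2<-Mul1 | r0:2,r1:5,r2:Mul1,r3:9
c3: issue MUL r1<-Mul2 | r0:2,r1:Mul2,r2:Mul1,r3:9
c4: CDB Add1=-2; stall | r0:2,r1:Mul2,r2:Mul1,r3:9
c5: stall | r0:2,r1:Mul2,r2:Mul1,r3:9
c6: stall | r0:2,r1:Mul2,r2:Mul1,r3:9
c7: stall | r0:2,r1:Mul2,r2:Mul1,r3:9
c8: CDB Mul1=-18; issue MUL r3<-Mul1 | r0:2,r1:Mul2,r2:-18,r3:Mul1
c9: issue SUB r2<-Add1 | r0:2,r1:Mul2,r2:Add1,r3:Mul1
c10: issue SUB r1<-Add2 | r0:2,r1:Add2,r2:Add1,r3:Mul1
c11: issue ADD r0<-Add3 | r0:Add3,r1:Add2,r2:Add1,r3:Mul1
c12: CDB Mul1=81 | r0:Add3,r1:Add2,r2:Add1,r3:81
c13: CDB Mul2=-162 | r0:Add3,r1:Add2,r2:Add1,r3:81
c14: - | r0:Add3,r1:Add2,r2:Add1,r3:81
c15: - | r0:Add3,r1:Add2,r2:Add1,r3:81

STATUS = TAG Add3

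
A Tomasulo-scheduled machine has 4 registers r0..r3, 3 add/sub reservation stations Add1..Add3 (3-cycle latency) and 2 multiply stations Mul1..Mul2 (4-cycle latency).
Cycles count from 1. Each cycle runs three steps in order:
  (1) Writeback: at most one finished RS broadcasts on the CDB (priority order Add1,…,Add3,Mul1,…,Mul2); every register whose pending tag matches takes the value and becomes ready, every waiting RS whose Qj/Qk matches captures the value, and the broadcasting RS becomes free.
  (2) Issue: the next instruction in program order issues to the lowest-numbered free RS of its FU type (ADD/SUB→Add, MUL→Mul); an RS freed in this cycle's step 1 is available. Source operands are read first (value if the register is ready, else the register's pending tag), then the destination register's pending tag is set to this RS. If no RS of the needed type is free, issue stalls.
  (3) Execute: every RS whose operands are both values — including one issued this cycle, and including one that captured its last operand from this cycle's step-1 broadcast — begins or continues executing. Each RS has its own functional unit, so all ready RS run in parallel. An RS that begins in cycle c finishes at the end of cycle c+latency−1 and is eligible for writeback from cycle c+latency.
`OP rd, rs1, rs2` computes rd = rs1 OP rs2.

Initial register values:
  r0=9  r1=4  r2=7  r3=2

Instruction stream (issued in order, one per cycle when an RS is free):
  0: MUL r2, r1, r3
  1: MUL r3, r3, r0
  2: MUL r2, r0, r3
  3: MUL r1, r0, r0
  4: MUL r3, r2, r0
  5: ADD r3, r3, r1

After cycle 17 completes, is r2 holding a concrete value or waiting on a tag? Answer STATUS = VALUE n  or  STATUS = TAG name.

  c1: issue MUL r2<-Mul1  regs: r0:9,r1:4,r2:Mul1,r3:2
  c2: issue MUL r3<-Mul2  regs: r0:9,r1:4,r2:Mul1,r3:Mul2
  c3: stall  regs: r0:9,r1:4,r2:Mul1,r3:Mul2
  c4: stall  regs: r0:9,r1:4,r2:Mul1,r3:Mul2
  c5: CDB Mul1=8; issue MUL r2<-Mul1  regs: r0:9,r1:4,r2:Mul1,r3:Mul2
  c6: CDB Mul2=18; issue MUL r1<-Mul2  regs: r0:9,r1:Mul2,r2:Mul1,r3:18
  c7: stall  regs: r0:9,r1:Mul2,r2:Mul1,r3:18
  c8: stall  regs: r0:9,r1:Mul2,r2:Mul1,r3:18
  c9: stall  regs: r0:9,r1:Mul2,r2:Mul1,r3:18
  c10: CDB Mul1=162; issue MUL r3<-Mul1  regs: r0:9,r1:Mul2,r2:162,r3:Mul1
  c11: CDB Mul2=81; issue ADD r3<-Add1  regs: r0:9,r1:81,r2:162,r3:Add1
  c12: -  regs: r0:9,r1:81,r2:162,r3:Add1
  c13: -  regs: r0:9,r1:81,r2:162,r3:Add1
  c14: CDB Mul1=1458  regs: r0:9,r1:81,r2:162,r3:Add1
  c15: -  regs: r0:9,r1:81,r2:162,r3:Add1
  c16: -  regs: r0:9,r1:81,r2:162,r3:Add1
  c17: CDB Add1=1539  regs: r0:9,r1:81,r2:162,r3:1539

STATUS = VALUE 162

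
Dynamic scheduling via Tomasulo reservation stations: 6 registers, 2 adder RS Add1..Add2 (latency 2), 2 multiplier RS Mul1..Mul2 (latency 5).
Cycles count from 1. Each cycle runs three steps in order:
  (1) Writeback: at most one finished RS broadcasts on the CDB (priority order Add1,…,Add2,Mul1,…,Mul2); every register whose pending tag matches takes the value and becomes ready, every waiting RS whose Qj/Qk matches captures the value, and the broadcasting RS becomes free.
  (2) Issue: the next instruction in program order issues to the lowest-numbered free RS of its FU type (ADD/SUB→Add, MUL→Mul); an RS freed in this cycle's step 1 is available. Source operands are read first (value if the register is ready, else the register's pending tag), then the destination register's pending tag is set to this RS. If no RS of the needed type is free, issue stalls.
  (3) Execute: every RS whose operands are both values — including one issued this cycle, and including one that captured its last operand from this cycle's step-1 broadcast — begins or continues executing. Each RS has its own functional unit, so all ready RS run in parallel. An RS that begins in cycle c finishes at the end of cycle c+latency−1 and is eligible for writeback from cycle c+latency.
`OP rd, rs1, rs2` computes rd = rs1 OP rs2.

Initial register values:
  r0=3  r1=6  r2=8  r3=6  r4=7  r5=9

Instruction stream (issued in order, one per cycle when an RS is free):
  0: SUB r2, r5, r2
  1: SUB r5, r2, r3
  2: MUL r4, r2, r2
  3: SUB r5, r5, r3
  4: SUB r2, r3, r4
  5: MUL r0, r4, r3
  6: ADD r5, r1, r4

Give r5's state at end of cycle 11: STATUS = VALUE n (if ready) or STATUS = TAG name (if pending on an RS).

STATUS = VALUE 7

  c1: issue SUB r2<-Add1  regs: r0:3,r1:6,r2:Add1,r3:6,r4:7,r5:9
  c2: issue SUB r5<-Add2  regs: r0:3,r1:6,r2:Add1,r3:6,r4:7,r5:Add2
  c3: CDB Add1=1; issue MUL r4<-Mul1  regs: r0:3,r1:6,r2:1,r3:6,r4:Mul1,r5:Add2
  c4: issue SUB r5<-Add1  regs: r0:3,r1:6,r2:1,r3:6,r4:Mul1,r5:Add1
  c5: CDB Add2=-5; issue SUB r2<-Add2  regs: r0:3,r1:6,r2:Add2,r3:6,r4:Mul1,r5:Add1
  c6: issue MUL r0<-Mul2  regs: r0:Mul2,r1:6,r2:Add2,r3:6,r4:Mul1,r5:Add1
  c7: CDB Add1=-11; issue ADD r5<-Add1  regs: r0:Mul2,r1:6,r2:Add2,r3:6,r4:Mul1,r5:Add1
  c8: CDB Mul1=1  regs: r0:Mul2,r1:6,r2:Add2,r3:6,r4:1,r5:Add1
  c9: -  regs: r0:Mul2,r1:6,r2:Add2,r3:6,r4:1,r5:Add1
  c10: CDB Add1=7  regs: r0:Mul2,r1:6,r2:Add2,r3:6,r4:1,r5:7
  c11: CDB Add2=5  regs: r0:Mul2,r1:6,r2:5,r3:6,r4:1,r5:7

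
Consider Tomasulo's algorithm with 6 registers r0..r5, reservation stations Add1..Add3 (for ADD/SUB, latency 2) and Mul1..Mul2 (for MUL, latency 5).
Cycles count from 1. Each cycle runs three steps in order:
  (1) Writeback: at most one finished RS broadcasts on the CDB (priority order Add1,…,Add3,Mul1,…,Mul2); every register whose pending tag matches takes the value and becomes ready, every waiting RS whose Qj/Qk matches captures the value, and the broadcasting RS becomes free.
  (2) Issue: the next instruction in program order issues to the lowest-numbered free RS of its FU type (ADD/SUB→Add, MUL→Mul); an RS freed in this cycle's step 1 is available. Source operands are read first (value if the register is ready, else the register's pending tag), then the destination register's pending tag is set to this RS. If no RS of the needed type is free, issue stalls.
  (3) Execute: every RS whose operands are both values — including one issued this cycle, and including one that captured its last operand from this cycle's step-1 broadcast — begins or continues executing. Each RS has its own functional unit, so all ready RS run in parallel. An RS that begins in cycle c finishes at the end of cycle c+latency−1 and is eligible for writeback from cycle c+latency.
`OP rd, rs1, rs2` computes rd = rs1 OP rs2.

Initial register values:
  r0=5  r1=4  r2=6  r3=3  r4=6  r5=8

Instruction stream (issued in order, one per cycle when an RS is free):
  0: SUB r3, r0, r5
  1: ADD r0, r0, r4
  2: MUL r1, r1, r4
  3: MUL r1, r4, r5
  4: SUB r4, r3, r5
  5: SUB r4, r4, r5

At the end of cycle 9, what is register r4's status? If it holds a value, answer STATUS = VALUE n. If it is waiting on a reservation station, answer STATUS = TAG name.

c1: issue SUB r3<-Add1 | r0:5,r1:4,r2:6,r3:Add1,r4:6,r5:8
c2: issue ADD r0<-Add2 | r0:Add2,r1:4,r2:6,r3:Add1,r4:6,r5:8
c3: CDB Add1=-3; issue MUL r1<-Mul1 | r0:Add2,r1:Mul1,r2:6,r3:-3,r4:6,r5:8
c4: CDB Add2=11; issue MUL r1<-Mul2 | r0:11,r1:Mul2,r2:6,r3:-3,r4:6,r5:8
c5: issue SUB r4<-Add1 | r0:11,r1:Mul2,r2:6,r3:-3,r4:Add1,r5:8
c6: issue SUB r4<-Add2 | r0:11,r1:Mul2,r2:6,r3:-3,r4:Add2,r5:8
c7: CDB Add1=-11 | r0:11,r1:Mul2,r2:6,r3:-3,r4:Add2,r5:8
c8: CDB Mul1=24 | r0:11,r1:Mul2,r2:6,r3:-3,r4:Add2,r5:8
c9: CDB Add2=-19 | r0:11,r1:Mul2,r2:6,r3:-3,r4:-19,r5:8

STATUS = VALUE -19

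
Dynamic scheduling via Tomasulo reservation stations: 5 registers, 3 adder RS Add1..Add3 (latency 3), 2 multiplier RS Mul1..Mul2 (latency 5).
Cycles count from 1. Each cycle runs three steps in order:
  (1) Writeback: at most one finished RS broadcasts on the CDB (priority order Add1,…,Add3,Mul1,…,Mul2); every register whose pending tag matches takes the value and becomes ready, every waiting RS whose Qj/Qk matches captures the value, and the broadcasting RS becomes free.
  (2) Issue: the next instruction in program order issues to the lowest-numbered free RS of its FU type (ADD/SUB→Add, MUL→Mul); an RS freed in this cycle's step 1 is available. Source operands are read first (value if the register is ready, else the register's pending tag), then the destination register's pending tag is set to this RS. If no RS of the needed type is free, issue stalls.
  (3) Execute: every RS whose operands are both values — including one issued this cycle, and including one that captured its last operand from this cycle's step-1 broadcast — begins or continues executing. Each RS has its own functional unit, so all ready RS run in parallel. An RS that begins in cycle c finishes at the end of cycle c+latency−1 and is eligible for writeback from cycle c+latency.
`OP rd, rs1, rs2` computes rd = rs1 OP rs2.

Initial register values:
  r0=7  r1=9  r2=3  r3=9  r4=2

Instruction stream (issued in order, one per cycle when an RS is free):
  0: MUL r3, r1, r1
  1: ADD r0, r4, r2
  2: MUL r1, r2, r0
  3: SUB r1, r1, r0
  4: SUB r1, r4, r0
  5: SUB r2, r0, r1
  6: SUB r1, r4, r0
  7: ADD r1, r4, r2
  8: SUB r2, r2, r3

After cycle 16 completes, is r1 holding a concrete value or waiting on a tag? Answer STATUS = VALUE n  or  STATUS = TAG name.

c1: issue MUL r3<-Mul1 | r0:7,r1:9,r2:3,r3:Mul1,r4:2
c2: issue ADD r0<-Add1 | r0:Add1,r1:9,r2:3,r3:Mul1,r4:2
c3: issue MUL r1<-Mul2 | r0:Add1,r1:Mul2,r2:3,r3:Mul1,r4:2
c4: issue SUB r1<-Add2 | r0:Add1,r1:Add2,r2:3,r3:Mul1,r4:2
c5: CDB Add1=5; issue SUB r1<-Add1 | r0:5,r1:Add1,r2:3,r3:Mul1,r4:2
c6: CDB Mul1=81; issue SUB r2<-Add3 | r0:5,r1:Add1,r2:Add3,r3:81,r4:2
c7: stall | r0:5,r1:Add1,r2:Add3,r3:81,r4:2
c8: CDB Add1=-3; issue SUB r1<-Add1 | r0:5,r1:Add1,r2:Add3,r3:81,r4:2
c9: stall | r0:5,r1:Add1,r2:Add3,r3:81,r4:2
c10: CDB Mul2=15; stall | r0:5,r1:Add1,r2:Add3,r3:81,r4:2
c11: CDB Add1=-3; issue ADD r1<-Add1 | r0:5,r1:Add1,r2:Add3,r3:81,r4:2
c12: CDB Add3=8; issue SUB r2<-Add3 | r0:5,r1:Add1,r2:Add3,r3:81,r4:2
c13: CDB Add2=10 | r0:5,r1:Add1,r2:Add3,r3:81,r4:2
c14: - | r0:5,r1:Add1,r2:Add3,r3:81,r4:2
c15: CDB Add1=10 | r0:5,r1:10,r2:Add3,r3:81,r4:2
c16: CDB Add3=-73 | r0:5,r1:10,r2:-73,r3:81,r4:2

STATUS = VALUE 10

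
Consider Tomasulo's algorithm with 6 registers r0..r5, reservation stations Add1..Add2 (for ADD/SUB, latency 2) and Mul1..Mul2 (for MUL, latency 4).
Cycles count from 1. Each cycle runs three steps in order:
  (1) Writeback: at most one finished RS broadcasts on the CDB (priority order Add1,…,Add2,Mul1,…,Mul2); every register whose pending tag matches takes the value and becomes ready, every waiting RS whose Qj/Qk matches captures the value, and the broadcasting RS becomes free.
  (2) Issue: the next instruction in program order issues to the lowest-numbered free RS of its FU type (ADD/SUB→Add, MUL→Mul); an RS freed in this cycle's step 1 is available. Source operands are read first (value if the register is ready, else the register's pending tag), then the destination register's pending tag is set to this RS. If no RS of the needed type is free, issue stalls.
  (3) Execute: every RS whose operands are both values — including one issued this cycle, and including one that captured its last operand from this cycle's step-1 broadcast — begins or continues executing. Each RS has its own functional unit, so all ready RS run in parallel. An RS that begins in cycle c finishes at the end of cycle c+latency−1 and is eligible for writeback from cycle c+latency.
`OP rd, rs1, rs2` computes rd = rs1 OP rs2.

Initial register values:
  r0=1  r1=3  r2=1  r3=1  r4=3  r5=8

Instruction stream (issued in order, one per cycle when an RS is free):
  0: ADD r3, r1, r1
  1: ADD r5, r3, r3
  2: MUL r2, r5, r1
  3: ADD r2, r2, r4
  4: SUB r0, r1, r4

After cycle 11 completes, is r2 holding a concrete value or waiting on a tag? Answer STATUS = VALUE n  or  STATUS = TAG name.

STATUS = VALUE 39

  c1: issue ADD r3<-Add1  regs: r0:1,r1:3,r2:1,r3:Add1,r4:3,r5:8
  c2: issue ADD r5<-Add2  regs: r0:1,r1:3,r2:1,r3:Add1,r4:3,r5:Add2
  c3: CDB Add1=6; issue MUL r2<-Mul1  regs: r0:1,r1:3,r2:Mul1,r3:6,r4:3,r5:Add2
  c4: issue ADD r2<-Add1  regs: r0:1,r1:3,r2:Add1,r3:6,r4:3,r5:Add2
  c5: CDB Add2=12; issue SUB r0<-Add2  regs: r0:Add2,r1:3,r2:Add1,r3:6,r4:3,r5:12
  c6: -  regs: r0:Add2,r1:3,r2:Add1,r3:6,r4:3,r5:12
  c7: CDB Add2=0  regs: r0:0,r1:3,r2:Add1,r3:6,r4:3,r5:12
  c8: -  regs: r0:0,r1:3,r2:Add1,r3:6,r4:3,r5:12
  c9: CDB Mul1=36  regs: r0:0,r1:3,r2:Add1,r3:6,r4:3,r5:12
  c10: -  regs: r0:0,r1:3,r2:Add1,r3:6,r4:3,r5:12
  c11: CDB Add1=39  regs: r0:0,r1:3,r2:39,r3:6,r4:3,r5:12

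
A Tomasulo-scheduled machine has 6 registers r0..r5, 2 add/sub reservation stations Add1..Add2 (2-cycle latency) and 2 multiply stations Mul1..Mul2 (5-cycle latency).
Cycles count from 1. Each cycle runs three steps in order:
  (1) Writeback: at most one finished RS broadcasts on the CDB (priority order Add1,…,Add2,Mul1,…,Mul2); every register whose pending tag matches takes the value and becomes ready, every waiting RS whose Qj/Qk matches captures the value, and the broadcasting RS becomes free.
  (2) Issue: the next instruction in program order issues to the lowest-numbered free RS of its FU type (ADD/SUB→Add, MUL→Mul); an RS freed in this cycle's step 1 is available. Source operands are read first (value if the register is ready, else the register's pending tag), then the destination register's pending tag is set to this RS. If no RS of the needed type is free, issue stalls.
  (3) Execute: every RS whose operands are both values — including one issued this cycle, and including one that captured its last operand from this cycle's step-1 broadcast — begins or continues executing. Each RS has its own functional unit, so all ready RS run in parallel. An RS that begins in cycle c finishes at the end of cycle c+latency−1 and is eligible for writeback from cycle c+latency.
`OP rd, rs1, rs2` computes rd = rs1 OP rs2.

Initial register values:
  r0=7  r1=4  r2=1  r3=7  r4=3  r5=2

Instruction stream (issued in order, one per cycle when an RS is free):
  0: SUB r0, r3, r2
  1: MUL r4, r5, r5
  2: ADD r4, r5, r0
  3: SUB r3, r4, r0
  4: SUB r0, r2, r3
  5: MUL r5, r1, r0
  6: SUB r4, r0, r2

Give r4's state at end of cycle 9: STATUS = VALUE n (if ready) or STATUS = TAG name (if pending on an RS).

  c1: issue SUB r0<-Add1  regs: r0:Add1,r1:4,r2:1,r3:7,r4:3,r5:2
  c2: issue MUL r4<-Mul1  regs: r0:Add1,r1:4,r2:1,r3:7,r4:Mul1,r5:2
  c3: CDB Add1=6; issue ADD r4<-Add1  regs: r0:6,r1:4,r2:1,r3:7,r4:Add1,r5:2
  c4: issue SUB r3<-Add2  regs: r0:6,r1:4,r2:1,r3:Add2,r4:Add1,r5:2
  c5: CDB Add1=8; issue SUB r0<-Add1  regs: r0:Add1,r1:4,r2:1,r3:Add2,r4:8,r5:2
  c6: issue MUL r5<-Mul2  regs: r0:Add1,r1:4,r2:1,r3:Add2,r4:8,r5:Mul2
  c7: CDB Add2=2; issue SUB r4<-Add2  regs: r0:Add1,r1:4,r2:1,r3:2,r4:Add2,r5:Mul2
  c8: CDB Mul1=4  regs: r0:Add1,r1:4,r2:1,r3:2,r4:Add2,r5:Mul2
  c9: CDB Add1=-1  regs: r0:-1,r1:4,r2:1,r3:2,r4:Add2,r5:Mul2

STATUS = TAG Add2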